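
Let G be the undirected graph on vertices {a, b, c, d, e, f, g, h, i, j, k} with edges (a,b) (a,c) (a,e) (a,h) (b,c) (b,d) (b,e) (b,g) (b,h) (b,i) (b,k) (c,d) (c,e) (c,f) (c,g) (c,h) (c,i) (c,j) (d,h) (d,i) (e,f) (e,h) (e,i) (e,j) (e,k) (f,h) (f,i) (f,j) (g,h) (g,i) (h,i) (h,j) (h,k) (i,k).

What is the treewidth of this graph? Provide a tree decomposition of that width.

The largest bag has 5 vertices, giving width 4; this decomposition certifies tw(G) ≤ 4. Conversely, {c, e, f, h, j} is a clique of size 5, and the vertices of any clique must share a bag in every tree decomposition; so some bag has ≥ 5 vertices and tw(G) ≥ 4. Hence tw(G) = 4 exactly.

Treewidth 4.
One optimal decomposition is:
Bags: B1 = {b, e, h, i, k}  B2 = {b, c, e, h, i}  B3 = {b, c, g, h, i}  B4 = {c, e, f, h, i}  B5 = {c, e, f, h, j}  B6 = {b, c, d, h, i}  B7 = {a, b, c, e, h}
Tree: B1–B2, B2–B3, B2–B4, B4–B5, B2–B6, B2–B7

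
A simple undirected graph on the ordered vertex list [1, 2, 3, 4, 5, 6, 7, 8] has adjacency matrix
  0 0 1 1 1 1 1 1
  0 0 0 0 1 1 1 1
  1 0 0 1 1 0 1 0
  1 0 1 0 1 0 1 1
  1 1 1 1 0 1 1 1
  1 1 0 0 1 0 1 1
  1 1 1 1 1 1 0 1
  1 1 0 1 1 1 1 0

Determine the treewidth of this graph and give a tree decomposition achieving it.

Every bag has size at most 5, so the width is 5 − 1 = 4 and tw(G) ≤ 4. Conversely, {1, 4, 5, 7, 8} is a clique of size 5, and the vertices of any clique must share a bag in every tree decomposition; so some bag has ≥ 5 vertices and tw(G) ≥ 4. The upper and lower bounds meet at 4, so that is the treewidth.

Treewidth 4.
Bags: B1 = {1, 5, 6, 7, 8}  B2 = {1, 4, 5, 7, 8}  B3 = {2, 5, 6, 7, 8}  B4 = {1, 3, 4, 5, 7}
Tree: B1–B2, B1–B3, B2–B4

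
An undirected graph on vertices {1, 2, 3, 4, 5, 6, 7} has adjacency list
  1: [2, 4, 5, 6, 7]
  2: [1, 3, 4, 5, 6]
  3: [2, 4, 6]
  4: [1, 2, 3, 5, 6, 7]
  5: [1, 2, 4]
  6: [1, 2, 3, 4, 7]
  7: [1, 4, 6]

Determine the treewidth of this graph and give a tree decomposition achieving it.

Each bag holds 4 vertices, so the decomposition has width 3, which upper-bounds the treewidth. On the other hand G contains the 4-clique {1, 2, 4, 5}. A clique must lie in a single bag of any decomposition, so no decomposition can have width below 3. Combining the bounds, tw(G) = 3.

Treewidth 3.
One such decomposition:
Bags: B1 = {1, 2, 4, 6}  B2 = {2, 3, 4, 6}  B3 = {1, 2, 4, 5}  B4 = {1, 4, 6, 7}
Tree: B1–B2, B1–B3, B1–B4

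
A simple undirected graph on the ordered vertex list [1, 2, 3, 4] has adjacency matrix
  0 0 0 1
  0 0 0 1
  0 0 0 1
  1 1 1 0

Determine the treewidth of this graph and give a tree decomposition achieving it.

The largest bag has 2 vertices, giving width 1; this decomposition certifies tw(G) ≤ 1. Since G has at least one edge (e.g. 2–4), it is not an edgeless graph, so tw(G) ≥ 1. Therefore the treewidth is 1.

Treewidth 1.
Bags: B1 = {2, 4}  B2 = {3, 4}  B3 = {1, 4}
Tree: B1–B2, B1–B3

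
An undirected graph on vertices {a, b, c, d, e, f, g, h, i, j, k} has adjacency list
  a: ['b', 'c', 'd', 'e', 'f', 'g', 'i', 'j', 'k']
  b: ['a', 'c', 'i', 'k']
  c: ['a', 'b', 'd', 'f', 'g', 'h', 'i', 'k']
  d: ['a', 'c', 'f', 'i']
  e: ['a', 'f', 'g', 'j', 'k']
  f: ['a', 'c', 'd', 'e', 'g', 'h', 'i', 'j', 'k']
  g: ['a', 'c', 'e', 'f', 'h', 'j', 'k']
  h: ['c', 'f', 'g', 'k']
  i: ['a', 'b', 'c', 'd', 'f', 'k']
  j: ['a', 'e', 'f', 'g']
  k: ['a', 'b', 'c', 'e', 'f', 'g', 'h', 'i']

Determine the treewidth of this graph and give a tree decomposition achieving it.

The largest bag has 5 vertices, giving width 4; this decomposition certifies tw(G) ≤ 4. On the other hand G contains the 5-clique {c, f, g, h, k}. A clique must lie in a single bag of any decomposition, so no decomposition can have width below 4. The upper and lower bounds meet at 4, so that is the treewidth.

Treewidth 4.
Bags: B1 = {c, f, g, h, k}  B2 = {a, c, f, g, k}  B3 = {a, c, f, i, k}  B4 = {a, b, c, i, k}  B5 = {a, c, d, f, i}  B6 = {a, e, f, g, k}  B7 = {a, e, f, g, j}
Tree: B1–B2, B2–B3, B3–B4, B3–B5, B2–B6, B6–B7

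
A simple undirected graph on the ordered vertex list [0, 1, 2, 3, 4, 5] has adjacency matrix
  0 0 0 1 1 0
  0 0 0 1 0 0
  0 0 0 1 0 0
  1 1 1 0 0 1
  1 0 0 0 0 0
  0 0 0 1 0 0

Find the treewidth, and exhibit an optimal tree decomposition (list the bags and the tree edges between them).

Every bag has size at most 2, so the width is 2 − 1 = 1 and tw(G) ≤ 1. G has an edge, so its treewidth is at least 1. Hence tw(G) = 1 exactly.

Treewidth 1.
Bags: B1 = {0, 3}  B2 = {0, 4}  B3 = {1, 3}  B4 = {3, 5}  B5 = {2, 3}
Tree: B1–B2, B1–B3, B1–B4, B3–B5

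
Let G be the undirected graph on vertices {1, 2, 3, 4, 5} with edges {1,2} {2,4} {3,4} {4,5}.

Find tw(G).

A width-1 tree decomposition is:
Bags: B1 = {2, 4}  B2 = {3, 4}  B3 = {1, 2}  B4 = {4, 5}
Tree: B1–B2, B1–B3, B2–B4
Every bag has size at most 2, so the width is 2 − 1 = 1 and tw(G) ≤ 1. G has an edge, so its treewidth is at least 1. The upper and lower bounds meet at 1, so that is the treewidth.

1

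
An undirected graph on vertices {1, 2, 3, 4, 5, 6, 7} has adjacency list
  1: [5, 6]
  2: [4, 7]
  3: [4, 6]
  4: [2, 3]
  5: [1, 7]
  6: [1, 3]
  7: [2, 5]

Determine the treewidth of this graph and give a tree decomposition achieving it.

Each bag holds 3 vertices, so the decomposition has width 2, which upper-bounds the treewidth. The edges 6–3–4–2–7–5–1–6 form a cycle, so G is not a tree and its treewidth is at least 2. Combining the bounds, tw(G) = 2.

Treewidth 2.
Bags: B1 = {3, 4, 6}  B2 = {2, 4, 6}  B3 = {2, 6, 7}  B4 = {5, 6, 7}  B5 = {1, 5, 6}
Tree: B1–B2, B2–B3, B3–B4, B4–B5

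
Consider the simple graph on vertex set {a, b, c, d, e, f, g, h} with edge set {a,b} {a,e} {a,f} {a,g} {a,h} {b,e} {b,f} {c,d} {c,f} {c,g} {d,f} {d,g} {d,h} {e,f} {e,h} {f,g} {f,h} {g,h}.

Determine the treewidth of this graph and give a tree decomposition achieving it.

Treewidth 3.
One optimal decomposition is:
Bags: B1 = {d, f, g, h}  B2 = {c, d, f, g}  B3 = {a, f, g, h}  B4 = {a, e, f, h}  B5 = {a, b, e, f}
Tree: B1–B2, B1–B3, B3–B4, B4–B5

Every bag has size at most 4, so the width is 4 − 1 = 3 and tw(G) ≤ 3. Conversely, {d, f, g, h} is a clique of size 4, and the vertices of any clique must share a bag in every tree decomposition; so some bag has ≥ 4 vertices and tw(G) ≥ 3. Hence tw(G) = 3 exactly.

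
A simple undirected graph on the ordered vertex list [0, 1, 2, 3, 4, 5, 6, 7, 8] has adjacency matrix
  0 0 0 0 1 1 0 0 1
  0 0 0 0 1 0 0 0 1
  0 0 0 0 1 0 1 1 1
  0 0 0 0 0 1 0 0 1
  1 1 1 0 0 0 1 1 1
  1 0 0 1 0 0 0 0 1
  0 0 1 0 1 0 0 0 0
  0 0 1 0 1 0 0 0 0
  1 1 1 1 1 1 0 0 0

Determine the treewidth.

2

A width-2 tree decomposition is:
Bags: B1 = {2, 4, 8}  B2 = {1, 4, 8}  B3 = {0, 4, 8}  B4 = {2, 4, 7}  B5 = {2, 4, 6}  B6 = {0, 5, 8}  B7 = {3, 5, 8}
Tree: B1–B2, B1–B3, B1–B4, B1–B5, B3–B6, B6–B7
The largest bag has 3 vertices, giving width 2; this decomposition certifies tw(G) ≤ 2. On the other hand G contains the 3-clique {3, 5, 8}. A clique must lie in a single bag of any decomposition, so no decomposition can have width below 2. Combining the bounds, tw(G) = 2.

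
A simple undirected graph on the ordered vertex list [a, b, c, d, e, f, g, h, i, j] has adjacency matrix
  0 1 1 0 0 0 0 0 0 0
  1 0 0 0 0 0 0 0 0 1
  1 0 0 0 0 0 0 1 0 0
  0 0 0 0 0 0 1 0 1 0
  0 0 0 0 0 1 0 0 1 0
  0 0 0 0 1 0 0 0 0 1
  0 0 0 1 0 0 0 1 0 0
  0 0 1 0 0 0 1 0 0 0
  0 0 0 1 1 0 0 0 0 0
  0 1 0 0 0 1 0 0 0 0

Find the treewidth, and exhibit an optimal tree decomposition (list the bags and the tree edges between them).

Every bag has size at most 3, so the width is 3 − 1 = 2 and tw(G) ≤ 2. The edges d–i–e–f–j–b–a–c–h–g–d form a cycle, so G is not a tree and its treewidth is at least 2. Hence tw(G) = 2 exactly.

Treewidth 2.
Bags: B1 = {d, e, i}  B2 = {d, e, f}  B3 = {d, f, j}  B4 = {b, d, j}  B5 = {a, b, d}  B6 = {a, c, d}  B7 = {c, d, h}  B8 = {d, g, h}
Tree: B1–B2, B2–B3, B3–B4, B4–B5, B5–B6, B6–B7, B7–B8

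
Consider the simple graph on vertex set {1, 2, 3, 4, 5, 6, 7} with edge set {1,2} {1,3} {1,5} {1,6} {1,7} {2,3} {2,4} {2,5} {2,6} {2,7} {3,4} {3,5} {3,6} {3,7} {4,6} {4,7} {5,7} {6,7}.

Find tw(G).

4

A width-4 tree decomposition is:
Bags: B1 = {1, 2, 3, 5, 7}  B2 = {1, 2, 3, 6, 7}  B3 = {2, 3, 4, 6, 7}
Tree: B1–B2, B2–B3
Every bag has size at most 5, so the width is 5 − 1 = 4 and tw(G) ≤ 4. On the other hand G contains the 5-clique {1, 2, 3, 5, 7}. A clique must lie in a single bag of any decomposition, so no decomposition can have width below 4. Therefore the treewidth is 4.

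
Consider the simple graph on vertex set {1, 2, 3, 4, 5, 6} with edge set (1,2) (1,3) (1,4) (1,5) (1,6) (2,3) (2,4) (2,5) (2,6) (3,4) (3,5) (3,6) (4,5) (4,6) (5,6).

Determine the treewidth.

A width-5 tree decomposition is:
Bags: B1 = {1, 2, 3, 4, 5, 6}
Tree: (single bag)
With just one bag of size 6, the width is 6 − 1 = 5, so tw(G) ≤ 5. On the other hand G contains the 6-clique {1, 2, 3, 4, 5, 6}. A clique must lie in a single bag of any decomposition, so no decomposition can have width below 5. Hence tw(G) = 5 exactly.

5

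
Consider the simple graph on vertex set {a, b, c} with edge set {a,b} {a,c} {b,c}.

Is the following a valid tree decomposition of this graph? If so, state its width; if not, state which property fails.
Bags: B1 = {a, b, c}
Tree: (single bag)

Every vertex of G appears in some bag (union = {a, b, c}); every edge is covered by a bag; and for each vertex v the set of bags containing v is connected in the bag tree. The decomposition is therefore valid. The largest bag has 3 vertices, so the width is 2.

Yes; width 2.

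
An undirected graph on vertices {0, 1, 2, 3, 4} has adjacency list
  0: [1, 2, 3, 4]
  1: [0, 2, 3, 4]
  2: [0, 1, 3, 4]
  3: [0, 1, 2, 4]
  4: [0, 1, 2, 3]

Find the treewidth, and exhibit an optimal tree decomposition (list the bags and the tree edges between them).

Treewidth 4.
Bags: B1 = {0, 1, 2, 3, 4}
Tree: (single bag)

A single bag containing all 5 vertices is trivially a valid decomposition of width 4. On the other hand G contains the 5-clique {0, 1, 2, 3, 4}. A clique must lie in a single bag of any decomposition, so no decomposition can have width below 4. The upper and lower bounds meet at 4, so that is the treewidth.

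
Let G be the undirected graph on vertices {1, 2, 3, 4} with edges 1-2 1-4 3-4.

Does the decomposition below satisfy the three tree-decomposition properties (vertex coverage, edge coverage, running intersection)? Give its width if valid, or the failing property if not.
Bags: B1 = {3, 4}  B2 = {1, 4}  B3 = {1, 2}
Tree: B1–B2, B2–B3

Checking the three conditions: (i) the bags cover all of {1, 2, 3, 4}; (ii) for each edge, some bag contains both endpoints; (iii) the bags containing any fixed vertex form a subtree. All hold, so the decomposition is valid with width 2 − 1 = 1.

Yes; width 1.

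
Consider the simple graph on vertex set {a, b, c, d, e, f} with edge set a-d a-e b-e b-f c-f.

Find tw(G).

A width-1 tree decomposition is:
Bags: B1 = {c, f}  B2 = {b, f}  B3 = {b, e}  B4 = {a, e}  B5 = {a, d}
Tree: B1–B2, B2–B3, B3–B4, B4–B5
The largest bag has 2 vertices, giving width 1; this decomposition certifies tw(G) ≤ 1. G has an edge, so its treewidth is at least 1. Hence tw(G) = 1 exactly.

1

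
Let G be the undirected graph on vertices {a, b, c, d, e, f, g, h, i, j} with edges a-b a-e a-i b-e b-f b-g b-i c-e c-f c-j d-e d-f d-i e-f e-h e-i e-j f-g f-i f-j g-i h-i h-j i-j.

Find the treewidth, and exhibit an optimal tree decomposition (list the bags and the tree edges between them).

The largest bag has 4 vertices, giving width 3; this decomposition certifies tw(G) ≤ 3. On the other hand G contains the 4-clique {c, e, f, j}. A clique must lie in a single bag of any decomposition, so no decomposition can have width below 3. Hence tw(G) = 3 exactly.

Treewidth 3.
One optimal decomposition is:
Bags: B1 = {d, e, f, i}  B2 = {b, e, f, i}  B3 = {b, f, g, i}  B4 = {a, b, e, i}  B5 = {e, f, i, j}  B6 = {c, e, f, j}  B7 = {e, h, i, j}
Tree: B1–B2, B2–B3, B2–B4, B2–B5, B5–B6, B5–B7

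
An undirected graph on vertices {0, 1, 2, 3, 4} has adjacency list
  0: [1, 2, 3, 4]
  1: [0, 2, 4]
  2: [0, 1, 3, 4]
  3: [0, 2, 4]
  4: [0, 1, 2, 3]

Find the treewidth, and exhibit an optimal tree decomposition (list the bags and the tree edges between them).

Each bag holds 4 vertices, so the decomposition has width 3, which upper-bounds the treewidth. On the other hand G contains the 4-clique {0, 1, 2, 4}. A clique must lie in a single bag of any decomposition, so no decomposition can have width below 3. The upper and lower bounds meet at 3, so that is the treewidth.

Treewidth 3.
One optimal decomposition is:
Bags: B1 = {0, 1, 2, 4}  B2 = {0, 2, 3, 4}
Tree: B1–B2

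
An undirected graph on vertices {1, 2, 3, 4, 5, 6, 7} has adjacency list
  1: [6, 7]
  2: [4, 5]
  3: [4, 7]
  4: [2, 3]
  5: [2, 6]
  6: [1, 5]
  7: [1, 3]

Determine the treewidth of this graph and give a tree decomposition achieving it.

Treewidth 2.
Bags: B1 = {3, 4, 7}  B2 = {2, 4, 7}  B3 = {2, 5, 7}  B4 = {5, 6, 7}  B5 = {1, 6, 7}
Tree: B1–B2, B2–B3, B3–B4, B4–B5

Each bag holds 3 vertices, so the decomposition has width 2, which upper-bounds the treewidth. For the lower bound, G contains the cycle 7–3–4–2–5–6–1–7, so G is not a forest; only forests have treewidth ≤ 1, hence tw(G) ≥ 2. Therefore the treewidth is 2.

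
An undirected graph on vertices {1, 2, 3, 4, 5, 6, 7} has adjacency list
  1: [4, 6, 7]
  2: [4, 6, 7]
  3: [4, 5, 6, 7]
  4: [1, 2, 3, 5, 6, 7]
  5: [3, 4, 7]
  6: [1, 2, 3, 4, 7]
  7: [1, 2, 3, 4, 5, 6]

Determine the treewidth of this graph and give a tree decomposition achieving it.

Treewidth 3.
One such decomposition:
Bags: B1 = {3, 4, 5, 7}  B2 = {3, 4, 6, 7}  B3 = {1, 4, 6, 7}  B4 = {2, 4, 6, 7}
Tree: B1–B2, B2–B3, B2–B4

The largest bag has 4 vertices, giving width 3; this decomposition certifies tw(G) ≤ 3. Conversely, {3, 4, 5, 7} is a clique of size 4, and the vertices of any clique must share a bag in every tree decomposition; so some bag has ≥ 4 vertices and tw(G) ≥ 3. Therefore the treewidth is 3.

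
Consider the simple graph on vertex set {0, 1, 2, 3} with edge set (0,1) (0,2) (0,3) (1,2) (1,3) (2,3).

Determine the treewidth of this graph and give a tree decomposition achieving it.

A single bag containing all 4 vertices is trivially a valid decomposition of width 3. On the other hand G contains the 4-clique {0, 1, 2, 3}. A clique must lie in a single bag of any decomposition, so no decomposition can have width below 3. Hence tw(G) = 3 exactly.

Treewidth 3.
One optimal decomposition is:
Bags: B1 = {0, 1, 2, 3}
Tree: (single bag)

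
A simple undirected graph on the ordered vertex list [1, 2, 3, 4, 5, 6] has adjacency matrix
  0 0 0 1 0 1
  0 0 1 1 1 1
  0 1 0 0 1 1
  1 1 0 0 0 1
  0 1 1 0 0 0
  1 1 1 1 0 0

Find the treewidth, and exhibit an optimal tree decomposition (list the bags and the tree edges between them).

Treewidth 2.
One optimal decomposition is:
Bags: B1 = {2, 3, 6}  B2 = {2, 4, 6}  B3 = {2, 3, 5}  B4 = {1, 4, 6}
Tree: B1–B2, B1–B3, B2–B4

Each bag holds 3 vertices, so the decomposition has width 2, which upper-bounds the treewidth. Conversely, {1, 4, 6} is a clique of size 3, and the vertices of any clique must share a bag in every tree decomposition; so some bag has ≥ 3 vertices and tw(G) ≥ 2. The upper and lower bounds meet at 2, so that is the treewidth.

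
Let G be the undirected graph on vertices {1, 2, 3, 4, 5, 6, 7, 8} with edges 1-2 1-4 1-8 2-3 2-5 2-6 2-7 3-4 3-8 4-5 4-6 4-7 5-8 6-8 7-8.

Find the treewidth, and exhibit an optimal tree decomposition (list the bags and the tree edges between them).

Treewidth 3.
Bags: B1 = {1, 2, 4, 8}  B2 = {2, 4, 5, 8}  B3 = {2, 4, 7, 8}  B4 = {2, 3, 4, 8}  B5 = {2, 4, 6, 8}
Tree: B1–B2, B2–B3, B3–B4, B4–B5

Every bag has size at most 4, so the width is 4 − 1 = 3 and tw(G) ≤ 3. For the lower bound: the 4 vertex sets {1,8}, {4,5}, {2}, {7} are disjoint, each induces a connected subgraph, and every pair is joined by at least one edge of G. Contracting each set to a single vertex therefore yields K_{4} as a minor, and since treewidth is minor-monotone, tw(G) ≥ tw(K_{4}) = 3. The upper and lower bounds meet at 3, so that is the treewidth.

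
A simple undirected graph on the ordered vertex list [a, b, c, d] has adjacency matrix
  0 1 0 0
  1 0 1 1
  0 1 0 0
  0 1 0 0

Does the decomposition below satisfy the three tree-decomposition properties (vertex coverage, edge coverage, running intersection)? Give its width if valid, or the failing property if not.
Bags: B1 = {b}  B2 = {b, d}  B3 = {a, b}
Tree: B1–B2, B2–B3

A tree decomposition must satisfy three properties: every vertex lies in some bag; for every edge, both endpoints lie together in some bag; and for every vertex, the bags containing it form a connected subtree. Here vertex c appears in no bag, so the decomposition is invalid.

No — vertex c appears in no bag.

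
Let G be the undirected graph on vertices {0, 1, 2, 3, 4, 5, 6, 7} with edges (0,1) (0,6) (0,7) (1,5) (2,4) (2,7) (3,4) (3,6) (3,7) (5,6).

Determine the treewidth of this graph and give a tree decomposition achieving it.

The largest bag has 3 vertices, giving width 2; this decomposition certifies tw(G) ≤ 2. The edges 2–4–3–7–2 form a cycle, so G is not a tree and its treewidth is at least 2. The upper and lower bounds meet at 2, so that is the treewidth.

Treewidth 2.
One such decomposition:
Bags: B1 = {2, 4, 7}  B2 = {3, 4, 7}  B3 = {0, 3, 7}  B4 = {0, 3, 6}  B5 = {0, 1, 6}  B6 = {1, 5, 6}
Tree: B1–B2, B2–B3, B3–B4, B4–B5, B5–B6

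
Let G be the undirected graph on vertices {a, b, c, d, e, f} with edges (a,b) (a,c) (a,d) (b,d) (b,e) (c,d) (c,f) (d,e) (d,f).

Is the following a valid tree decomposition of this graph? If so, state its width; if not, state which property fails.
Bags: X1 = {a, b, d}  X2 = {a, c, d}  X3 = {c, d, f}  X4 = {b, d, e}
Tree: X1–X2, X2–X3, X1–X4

Every vertex of G appears in some bag (union = {a, b, c, d, e, f}); every edge is covered by a bag; and for each vertex v the set of bags containing v is connected in the bag tree. The decomposition is therefore valid. The largest bag has 3 vertices, so the width is 2.

Yes; width 2.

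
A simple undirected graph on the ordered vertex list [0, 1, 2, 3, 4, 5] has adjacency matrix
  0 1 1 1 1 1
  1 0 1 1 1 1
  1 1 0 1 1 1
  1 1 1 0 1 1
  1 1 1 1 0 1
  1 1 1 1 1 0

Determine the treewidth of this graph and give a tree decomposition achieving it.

A single bag containing all 6 vertices is trivially a valid decomposition of width 5. For the lower bound, the 6 vertices {0, 1, 2, 3, 4, 5} are pairwise adjacent, and any tree decomposition puts a clique entirely inside one bag — forcing width ≥ 5. The upper and lower bounds meet at 5, so that is the treewidth.

Treewidth 5.
One such decomposition:
Bags: B1 = {0, 1, 2, 3, 4, 5}
Tree: (single bag)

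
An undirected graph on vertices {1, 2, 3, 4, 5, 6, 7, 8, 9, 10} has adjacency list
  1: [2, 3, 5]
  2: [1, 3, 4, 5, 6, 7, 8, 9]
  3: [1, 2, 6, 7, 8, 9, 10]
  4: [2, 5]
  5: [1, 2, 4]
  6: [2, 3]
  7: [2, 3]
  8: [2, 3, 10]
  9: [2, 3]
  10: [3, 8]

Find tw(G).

2

A width-2 tree decomposition is:
Bags: B1 = {2, 3, 6}  B2 = {2, 3, 8}  B3 = {1, 2, 3}  B4 = {1, 2, 5}  B5 = {2, 3, 9}  B6 = {2, 4, 5}  B7 = {3, 8, 10}  B8 = {2, 3, 7}
Tree: B1–B2, B2–B3, B3–B4, B2–B5, B4–B6, B2–B7, B1–B8
The largest bag has 3 vertices, giving width 2; this decomposition certifies tw(G) ≤ 2. For the lower bound, the 3 vertices {1, 2, 3} are pairwise adjacent, and any tree decomposition puts a clique entirely inside one bag — forcing width ≥ 2. Therefore the treewidth is 2.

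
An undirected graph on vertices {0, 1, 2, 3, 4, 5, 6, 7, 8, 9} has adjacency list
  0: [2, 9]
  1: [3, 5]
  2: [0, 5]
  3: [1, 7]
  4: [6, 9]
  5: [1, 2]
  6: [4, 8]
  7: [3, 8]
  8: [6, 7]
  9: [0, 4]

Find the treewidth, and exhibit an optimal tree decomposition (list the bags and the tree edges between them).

Treewidth 2.
Bags: B1 = {0, 4, 9}  B2 = {0, 4, 6}  B3 = {0, 6, 8}  B4 = {0, 7, 8}  B5 = {0, 3, 7}  B6 = {0, 1, 3}  B7 = {0, 1, 5}  B8 = {0, 2, 5}
Tree: B1–B2, B2–B3, B3–B4, B4–B5, B5–B6, B6–B7, B7–B8

Each bag holds 3 vertices, so the decomposition has width 2, which upper-bounds the treewidth. For the lower bound, G contains the cycle 0–9–4–6–8–7–3–1–5–2–0, so G is not a forest; only forests have treewidth ≤ 1, hence tw(G) ≥ 2. The upper and lower bounds meet at 2, so that is the treewidth.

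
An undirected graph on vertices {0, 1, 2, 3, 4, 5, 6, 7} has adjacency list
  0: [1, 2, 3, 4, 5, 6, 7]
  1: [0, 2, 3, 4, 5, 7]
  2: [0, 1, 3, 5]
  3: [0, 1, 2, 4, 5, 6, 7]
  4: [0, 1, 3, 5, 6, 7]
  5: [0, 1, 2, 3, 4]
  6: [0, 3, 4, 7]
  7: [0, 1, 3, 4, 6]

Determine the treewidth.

4

A width-4 tree decomposition is:
Bags: B1 = {0, 1, 3, 4, 5}  B2 = {0, 1, 2, 3, 5}  B3 = {0, 1, 3, 4, 7}  B4 = {0, 3, 4, 6, 7}
Tree: B1–B2, B1–B3, B3–B4
Every bag has size at most 5, so the width is 5 − 1 = 4 and tw(G) ≤ 4. Conversely, {0, 1, 2, 3, 5} is a clique of size 5, and the vertices of any clique must share a bag in every tree decomposition; so some bag has ≥ 5 vertices and tw(G) ≥ 4. Hence tw(G) = 4 exactly.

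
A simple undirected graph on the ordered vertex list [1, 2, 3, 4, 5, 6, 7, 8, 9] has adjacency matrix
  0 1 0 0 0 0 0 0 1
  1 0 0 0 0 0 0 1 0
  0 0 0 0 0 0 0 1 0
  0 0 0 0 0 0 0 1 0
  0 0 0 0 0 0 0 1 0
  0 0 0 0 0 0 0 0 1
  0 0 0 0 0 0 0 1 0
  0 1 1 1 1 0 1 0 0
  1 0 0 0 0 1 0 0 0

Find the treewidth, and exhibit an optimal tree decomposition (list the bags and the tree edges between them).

Every bag has size at most 2, so the width is 2 − 1 = 1 and tw(G) ≤ 1. Any graph with an edge has treewidth ≥ 1, and G has the edge 4–8. Hence tw(G) = 1 exactly.

Treewidth 1.
One such decomposition:
Bags: B1 = {4, 8}  B2 = {2, 8}  B3 = {1, 2}  B4 = {1, 9}  B5 = {5, 8}  B6 = {6, 9}  B7 = {3, 8}  B8 = {7, 8}
Tree: B1–B2, B2–B3, B3–B4, B1–B5, B4–B6, B5–B7, B1–B8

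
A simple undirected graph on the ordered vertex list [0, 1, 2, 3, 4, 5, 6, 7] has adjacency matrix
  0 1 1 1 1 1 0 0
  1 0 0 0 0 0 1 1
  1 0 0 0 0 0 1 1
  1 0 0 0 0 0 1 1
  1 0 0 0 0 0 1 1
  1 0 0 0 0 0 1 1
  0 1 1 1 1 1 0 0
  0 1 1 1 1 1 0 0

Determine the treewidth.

3

A width-3 tree decomposition is:
Bags: B1 = {0, 1, 6, 7}  B2 = {0, 2, 6, 7}  B3 = {0, 3, 6, 7}  B4 = {0, 4, 6, 7}  B5 = {0, 5, 6, 7}
Tree: B1–B2, B2–B3, B3–B4, B4–B5
Every bag has size at most 4, so the width is 4 − 1 = 3 and tw(G) ≤ 3. For the lower bound: the 4 vertex sets {0,1}, {2,7}, {6}, {3} are disjoint, each induces a connected subgraph, and every pair is joined by at least one edge of G. Contracting each set to a single vertex therefore yields K_{4} as a minor, and since treewidth is minor-monotone, tw(G) ≥ tw(K_{4}) = 3. Hence tw(G) = 3 exactly.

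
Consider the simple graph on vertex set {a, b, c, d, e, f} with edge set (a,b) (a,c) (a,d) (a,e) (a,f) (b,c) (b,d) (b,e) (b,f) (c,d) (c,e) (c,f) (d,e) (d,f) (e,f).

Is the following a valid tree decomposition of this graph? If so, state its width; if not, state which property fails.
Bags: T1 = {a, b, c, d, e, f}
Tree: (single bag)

Every vertex of G appears in some bag (union = {a, b, c, d, e, f}); every edge is covered by a bag; and for each vertex v the set of bags containing v is connected in the bag tree. The decomposition is therefore valid. The largest bag has 6 vertices, so the width is 5.

Yes; width 5.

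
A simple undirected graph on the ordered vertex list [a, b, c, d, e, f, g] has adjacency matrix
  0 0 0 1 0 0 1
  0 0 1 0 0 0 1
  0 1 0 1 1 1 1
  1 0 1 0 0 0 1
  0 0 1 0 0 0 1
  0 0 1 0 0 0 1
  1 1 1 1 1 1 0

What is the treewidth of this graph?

A width-2 tree decomposition is:
Bags: B1 = {c, d, g}  B2 = {c, f, g}  B3 = {c, e, g}  B4 = {b, c, g}  B5 = {a, d, g}
Tree: B1–B2, B2–B3, B1–B4, B1–B5
Every bag has size at most 3, so the width is 3 − 1 = 2 and tw(G) ≤ 2. For the lower bound, the 3 vertices {c, d, g} are pairwise adjacent, and any tree decomposition puts a clique entirely inside one bag — forcing width ≥ 2. Combining the bounds, tw(G) = 2.

2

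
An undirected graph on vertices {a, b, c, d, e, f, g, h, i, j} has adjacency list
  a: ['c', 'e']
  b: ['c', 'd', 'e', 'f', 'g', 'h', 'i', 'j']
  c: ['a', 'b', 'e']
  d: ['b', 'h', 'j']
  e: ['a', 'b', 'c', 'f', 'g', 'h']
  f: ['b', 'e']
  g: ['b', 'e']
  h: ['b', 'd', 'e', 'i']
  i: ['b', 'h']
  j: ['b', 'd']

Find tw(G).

2

A width-2 tree decomposition is:
Bags: B1 = {b, e, h}  B2 = {b, d, h}  B3 = {b, e, f}  B4 = {b, c, e}  B5 = {b, d, j}  B6 = {b, e, g}  B7 = {a, c, e}  B8 = {b, h, i}
Tree: B1–B2, B1–B3, B3–B4, B2–B5, B1–B6, B4–B7, B1–B8
The largest bag has 3 vertices, giving width 2; this decomposition certifies tw(G) ≤ 2. On the other hand G contains the 3-clique {a, c, e}. A clique must lie in a single bag of any decomposition, so no decomposition can have width below 2. Combining the bounds, tw(G) = 2.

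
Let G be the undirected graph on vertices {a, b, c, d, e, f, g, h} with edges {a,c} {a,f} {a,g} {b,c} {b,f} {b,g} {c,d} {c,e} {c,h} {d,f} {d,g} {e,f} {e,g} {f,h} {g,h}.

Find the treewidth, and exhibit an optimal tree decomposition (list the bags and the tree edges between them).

Treewidth 3.
Bags: B1 = {b, c, f, g}  B2 = {a, c, f, g}  B3 = {c, d, f, g}  B4 = {c, e, f, g}  B5 = {c, f, g, h}
Tree: B1–B2, B2–B3, B3–B4, B4–B5

Every bag has size at most 4, so the width is 4 − 1 = 3 and tw(G) ≤ 3. For the lower bound: the 4 vertex sets {b,f}, {a,g}, {c}, {d} are disjoint, each induces a connected subgraph, and every pair is joined by at least one edge of G. Contracting each set to a single vertex therefore yields K_{4} as a minor, and since treewidth is minor-monotone, tw(G) ≥ tw(K_{4}) = 3. Combining the bounds, tw(G) = 3.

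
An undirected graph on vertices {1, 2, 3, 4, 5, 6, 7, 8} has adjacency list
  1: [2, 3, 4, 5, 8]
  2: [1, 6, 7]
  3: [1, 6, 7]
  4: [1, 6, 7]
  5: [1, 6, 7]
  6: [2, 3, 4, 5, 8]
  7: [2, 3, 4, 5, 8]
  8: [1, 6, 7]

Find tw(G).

3

A width-3 tree decomposition is:
Bags: B1 = {1, 2, 6, 7}  B2 = {1, 3, 6, 7}  B3 = {1, 4, 6, 7}  B4 = {1, 5, 6, 7}  B5 = {1, 6, 7, 8}
Tree: B1–B2, B2–B3, B3–B4, B4–B5
Each bag holds 4 vertices, so the decomposition has width 3, which upper-bounds the treewidth. For the lower bound: the 4 vertex sets {2,6}, {3,7}, {1}, {4} are disjoint, each induces a connected subgraph, and every pair is joined by at least one edge of G. Contracting each set to a single vertex therefore yields K_{4} as a minor, and since treewidth is minor-monotone, tw(G) ≥ tw(K_{4}) = 3. Combining the bounds, tw(G) = 3.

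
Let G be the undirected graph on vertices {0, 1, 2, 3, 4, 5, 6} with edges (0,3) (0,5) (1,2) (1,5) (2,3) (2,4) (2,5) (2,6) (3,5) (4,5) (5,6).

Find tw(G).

A width-2 tree decomposition is:
Bags: B1 = {2, 3, 5}  B2 = {2, 4, 5}  B3 = {1, 2, 5}  B4 = {2, 5, 6}  B5 = {0, 3, 5}
Tree: B1–B2, B2–B3, B2–B4, B1–B5
Each bag holds 3 vertices, so the decomposition has width 2, which upper-bounds the treewidth. Conversely, {0, 3, 5} is a clique of size 3, and the vertices of any clique must share a bag in every tree decomposition; so some bag has ≥ 3 vertices and tw(G) ≥ 2. Combining the bounds, tw(G) = 2.

2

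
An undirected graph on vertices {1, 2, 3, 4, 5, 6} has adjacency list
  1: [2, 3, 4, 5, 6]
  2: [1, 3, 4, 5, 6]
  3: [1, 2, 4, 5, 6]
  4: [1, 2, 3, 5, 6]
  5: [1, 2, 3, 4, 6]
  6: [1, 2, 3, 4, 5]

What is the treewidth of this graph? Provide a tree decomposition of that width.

A single bag containing all 6 vertices is trivially a valid decomposition of width 5. Conversely, {1, 2, 3, 4, 5, 6} is a clique of size 6, and the vertices of any clique must share a bag in every tree decomposition; so some bag has ≥ 6 vertices and tw(G) ≥ 5. The upper and lower bounds meet at 5, so that is the treewidth.

Treewidth 5.
One optimal decomposition is:
Bags: B1 = {1, 2, 3, 4, 5, 6}
Tree: (single bag)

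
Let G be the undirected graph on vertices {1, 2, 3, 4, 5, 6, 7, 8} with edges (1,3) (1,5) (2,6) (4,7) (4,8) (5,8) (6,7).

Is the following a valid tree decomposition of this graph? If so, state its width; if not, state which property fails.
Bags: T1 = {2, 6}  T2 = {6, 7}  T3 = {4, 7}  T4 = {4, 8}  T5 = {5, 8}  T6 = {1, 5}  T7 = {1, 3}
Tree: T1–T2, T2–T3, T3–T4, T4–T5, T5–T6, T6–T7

Checking the three conditions: (i) the bags cover all of {1, 2, 3, 4, 5, 6, 7, 8}; (ii) for each edge, some bag contains both endpoints; (iii) the bags containing any fixed vertex form a subtree. All hold, so the decomposition is valid with width 2 − 1 = 1.

Yes; width 1.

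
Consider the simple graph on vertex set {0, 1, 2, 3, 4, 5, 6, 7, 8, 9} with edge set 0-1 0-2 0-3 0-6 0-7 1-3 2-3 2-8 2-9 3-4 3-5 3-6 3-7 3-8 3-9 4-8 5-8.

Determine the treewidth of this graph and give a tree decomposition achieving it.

Treewidth 2.
Bags: B1 = {2, 3, 8}  B2 = {0, 2, 3}  B3 = {3, 4, 8}  B4 = {3, 5, 8}  B5 = {0, 1, 3}  B6 = {2, 3, 9}  B7 = {0, 3, 6}  B8 = {0, 3, 7}
Tree: B1–B2, B1–B3, B3–B4, B2–B5, B2–B6, B5–B7, B5–B8

The largest bag has 3 vertices, giving width 2; this decomposition certifies tw(G) ≤ 2. For the lower bound, the 3 vertices {0, 1, 3} are pairwise adjacent, and any tree decomposition puts a clique entirely inside one bag — forcing width ≥ 2. Hence tw(G) = 2 exactly.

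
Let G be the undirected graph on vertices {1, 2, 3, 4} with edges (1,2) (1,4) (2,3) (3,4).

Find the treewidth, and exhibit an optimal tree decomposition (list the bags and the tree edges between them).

Treewidth 2.
One optimal decomposition is:
Bags: B1 = {1, 2, 4}  B2 = {2, 3, 4}
Tree: B1–B2

Each bag holds 3 vertices, so the decomposition has width 2, which upper-bounds the treewidth. For the lower bound, G contains the cycle 2–1–4–3–2, so G is not a forest; only forests have treewidth ≤ 1, hence tw(G) ≥ 2. Hence tw(G) = 2 exactly.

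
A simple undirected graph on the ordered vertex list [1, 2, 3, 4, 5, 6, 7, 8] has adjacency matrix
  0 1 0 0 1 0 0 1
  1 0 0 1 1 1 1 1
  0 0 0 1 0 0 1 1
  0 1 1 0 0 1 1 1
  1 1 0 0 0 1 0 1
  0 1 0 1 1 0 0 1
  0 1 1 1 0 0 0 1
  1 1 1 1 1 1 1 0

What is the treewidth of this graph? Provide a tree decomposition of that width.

Every bag has size at most 4, so the width is 4 − 1 = 3 and tw(G) ≤ 3. On the other hand G contains the 4-clique {1, 2, 5, 8}. A clique must lie in a single bag of any decomposition, so no decomposition can have width below 3. Therefore the treewidth is 3.

Treewidth 3.
Bags: B1 = {2, 4, 6, 8}  B2 = {2, 4, 7, 8}  B3 = {2, 5, 6, 8}  B4 = {3, 4, 7, 8}  B5 = {1, 2, 5, 8}
Tree: B1–B2, B1–B3, B2–B4, B3–B5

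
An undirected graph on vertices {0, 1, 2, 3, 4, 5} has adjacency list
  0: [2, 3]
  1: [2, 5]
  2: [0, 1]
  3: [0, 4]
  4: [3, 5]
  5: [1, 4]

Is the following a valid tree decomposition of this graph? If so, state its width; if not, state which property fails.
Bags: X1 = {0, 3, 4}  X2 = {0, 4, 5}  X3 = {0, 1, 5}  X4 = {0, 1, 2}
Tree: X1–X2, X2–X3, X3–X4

Checking the three conditions: (i) the bags cover all of {0, 1, 2, 3, 4, 5}; (ii) for each edge, some bag contains both endpoints; (iii) the bags containing any fixed vertex form a subtree. All hold, so the decomposition is valid with width 3 − 1 = 2.

Yes; width 2.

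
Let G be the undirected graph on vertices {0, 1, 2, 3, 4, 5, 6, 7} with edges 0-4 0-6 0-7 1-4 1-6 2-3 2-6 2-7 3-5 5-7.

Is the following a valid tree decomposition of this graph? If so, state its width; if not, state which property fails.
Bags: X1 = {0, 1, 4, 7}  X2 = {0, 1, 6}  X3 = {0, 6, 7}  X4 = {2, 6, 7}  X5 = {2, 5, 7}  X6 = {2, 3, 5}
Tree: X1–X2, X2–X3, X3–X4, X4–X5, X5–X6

A tree decomposition must satisfy three properties: every vertex lies in some bag; for every edge, both endpoints lie together in some bag; and for every vertex, the bags containing it form a connected subtree. Here bags containing vertex 7 are not connected in the tree, so the decomposition is invalid.

No — bags containing vertex 7 are not connected in the tree.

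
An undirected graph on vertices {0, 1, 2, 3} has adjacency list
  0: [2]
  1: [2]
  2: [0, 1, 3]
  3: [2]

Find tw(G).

A width-1 tree decomposition is:
Bags: B1 = {2, 3}  B2 = {0, 2}  B3 = {1, 2}
Tree: B1–B2, B2–B3
Every bag has size at most 2, so the width is 2 − 1 = 1 and tw(G) ≤ 1. Any graph with an edge has treewidth ≥ 1, and G has the edge 2–3. Combining the bounds, tw(G) = 1.

1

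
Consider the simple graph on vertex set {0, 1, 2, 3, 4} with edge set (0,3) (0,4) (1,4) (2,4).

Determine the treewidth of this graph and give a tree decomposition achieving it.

Each bag holds 2 vertices, so the decomposition has width 1, which upper-bounds the treewidth. G has an edge, so its treewidth is at least 1. Combining the bounds, tw(G) = 1.

Treewidth 1.
Bags: B1 = {0, 4}  B2 = {1, 4}  B3 = {2, 4}  B4 = {0, 3}
Tree: B1–B2, B1–B3, B1–B4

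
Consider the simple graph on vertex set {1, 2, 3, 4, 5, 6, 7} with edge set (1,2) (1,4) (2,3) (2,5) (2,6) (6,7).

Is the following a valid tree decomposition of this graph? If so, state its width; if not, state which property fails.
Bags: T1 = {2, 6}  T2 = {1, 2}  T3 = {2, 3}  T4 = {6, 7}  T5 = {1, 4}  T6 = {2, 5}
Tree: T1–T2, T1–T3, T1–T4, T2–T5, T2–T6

Checking the three conditions: (i) the bags cover all of {1, 2, 3, 4, 5, 6, 7}; (ii) for each edge, some bag contains both endpoints; (iii) the bags containing any fixed vertex form a subtree. All hold, so the decomposition is valid with width 2 − 1 = 1.

Yes; width 1.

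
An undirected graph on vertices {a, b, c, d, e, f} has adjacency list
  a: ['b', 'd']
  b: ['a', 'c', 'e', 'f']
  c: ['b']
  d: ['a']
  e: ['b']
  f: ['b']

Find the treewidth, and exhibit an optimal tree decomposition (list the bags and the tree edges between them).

Treewidth 1.
One such decomposition:
Bags: B1 = {b, c}  B2 = {b, f}  B3 = {a, b}  B4 = {a, d}  B5 = {b, e}
Tree: B1–B2, B1–B3, B3–B4, B1–B5

Each bag holds 2 vertices, so the decomposition has width 1, which upper-bounds the treewidth. Any graph with an edge has treewidth ≥ 1, and G has the edge c–b. Hence tw(G) = 1 exactly.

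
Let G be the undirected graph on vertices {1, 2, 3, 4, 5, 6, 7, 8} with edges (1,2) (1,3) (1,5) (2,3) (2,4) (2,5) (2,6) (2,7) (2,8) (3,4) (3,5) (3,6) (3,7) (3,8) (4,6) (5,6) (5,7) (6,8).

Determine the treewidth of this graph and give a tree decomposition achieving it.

Treewidth 3.
One optimal decomposition is:
Bags: B1 = {1, 2, 3, 5}  B2 = {2, 3, 5, 7}  B3 = {2, 3, 5, 6}  B4 = {2, 3, 6, 8}  B5 = {2, 3, 4, 6}
Tree: B1–B2, B2–B3, B3–B4, B3–B5

The largest bag has 4 vertices, giving width 3; this decomposition certifies tw(G) ≤ 3. On the other hand G contains the 4-clique {2, 3, 6, 8}. A clique must lie in a single bag of any decomposition, so no decomposition can have width below 3. Combining the bounds, tw(G) = 3.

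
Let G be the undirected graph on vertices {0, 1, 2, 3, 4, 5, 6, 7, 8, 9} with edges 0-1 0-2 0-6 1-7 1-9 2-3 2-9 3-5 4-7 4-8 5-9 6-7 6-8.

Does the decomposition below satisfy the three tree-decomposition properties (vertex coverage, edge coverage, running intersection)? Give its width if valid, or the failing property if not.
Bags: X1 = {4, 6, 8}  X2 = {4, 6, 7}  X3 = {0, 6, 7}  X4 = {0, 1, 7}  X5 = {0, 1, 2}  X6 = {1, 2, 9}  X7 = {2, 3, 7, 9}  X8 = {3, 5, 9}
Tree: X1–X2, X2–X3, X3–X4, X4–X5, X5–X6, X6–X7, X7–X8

A tree decomposition must satisfy three properties: every vertex lies in some bag; for every edge, both endpoints lie together in some bag; and for every vertex, the bags containing it form a connected subtree. Here bags containing vertex 7 are not connected in the tree, so the decomposition is invalid.

No — bags containing vertex 7 are not connected in the tree.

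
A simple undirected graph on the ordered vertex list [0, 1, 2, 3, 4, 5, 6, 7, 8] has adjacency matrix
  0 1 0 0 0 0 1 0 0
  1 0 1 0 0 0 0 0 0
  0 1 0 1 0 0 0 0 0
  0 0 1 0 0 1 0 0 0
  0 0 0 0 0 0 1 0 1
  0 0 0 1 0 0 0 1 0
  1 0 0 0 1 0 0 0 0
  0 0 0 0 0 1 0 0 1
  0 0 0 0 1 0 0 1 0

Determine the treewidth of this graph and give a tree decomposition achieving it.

Each bag holds 3 vertices, so the decomposition has width 2, which upper-bounds the treewidth. Since 3–5–7–8–4–6–0–1–2–3 is a cycle in G, G is not acyclic. Forests are exactly the graphs of treewidth ≤ 1, so tw(G) ≥ 2. The upper and lower bounds meet at 2, so that is the treewidth.

Treewidth 2.
One such decomposition:
Bags: B1 = {3, 5, 7}  B2 = {3, 7, 8}  B3 = {3, 4, 8}  B4 = {3, 4, 6}  B5 = {0, 3, 6}  B6 = {0, 1, 3}  B7 = {1, 2, 3}
Tree: B1–B2, B2–B3, B3–B4, B4–B5, B5–B6, B6–B7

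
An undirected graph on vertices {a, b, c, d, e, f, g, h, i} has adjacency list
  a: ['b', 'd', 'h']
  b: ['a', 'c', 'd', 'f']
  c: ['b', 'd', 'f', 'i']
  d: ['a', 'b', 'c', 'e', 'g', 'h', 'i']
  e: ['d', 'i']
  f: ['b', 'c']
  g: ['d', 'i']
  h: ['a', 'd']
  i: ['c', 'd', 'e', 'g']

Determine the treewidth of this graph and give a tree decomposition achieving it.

Every bag has size at most 3, so the width is 3 − 1 = 2 and tw(G) ≤ 2. For the lower bound, the 3 vertices {a, d, h} are pairwise adjacent, and any tree decomposition puts a clique entirely inside one bag — forcing width ≥ 2. The upper and lower bounds meet at 2, so that is the treewidth.

Treewidth 2.
Bags: B1 = {b, c, d}  B2 = {a, b, d}  B3 = {c, d, i}  B4 = {b, c, f}  B5 = {d, g, i}  B6 = {a, d, h}  B7 = {d, e, i}
Tree: B1–B2, B1–B3, B1–B4, B3–B5, B2–B6, B5–B7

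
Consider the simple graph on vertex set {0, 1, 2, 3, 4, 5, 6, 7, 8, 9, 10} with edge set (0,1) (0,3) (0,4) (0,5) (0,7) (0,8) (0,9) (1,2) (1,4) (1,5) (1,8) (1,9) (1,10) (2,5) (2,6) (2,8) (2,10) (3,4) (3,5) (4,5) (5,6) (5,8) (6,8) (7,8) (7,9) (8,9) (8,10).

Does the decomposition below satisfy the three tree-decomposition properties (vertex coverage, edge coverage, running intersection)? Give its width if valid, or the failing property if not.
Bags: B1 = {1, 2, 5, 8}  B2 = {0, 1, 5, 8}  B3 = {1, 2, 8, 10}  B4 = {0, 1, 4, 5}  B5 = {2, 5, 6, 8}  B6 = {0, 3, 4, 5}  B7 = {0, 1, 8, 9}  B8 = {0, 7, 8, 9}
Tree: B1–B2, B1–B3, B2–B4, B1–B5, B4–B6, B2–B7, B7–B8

Vertex coverage: the bags together contain {0, 1, 2, 3, 4, 5, 6, 7, 8, 9, 10}, the full vertex set. Edge coverage: each edge of G has both endpoints in at least one bag. Running intersection: for every vertex, the bags containing it form a connected subtree. All three properties hold, so this is a valid tree decomposition of width max|bag| − 1 = 3, and hence tw(G) ≤ 3.

Yes; width 3.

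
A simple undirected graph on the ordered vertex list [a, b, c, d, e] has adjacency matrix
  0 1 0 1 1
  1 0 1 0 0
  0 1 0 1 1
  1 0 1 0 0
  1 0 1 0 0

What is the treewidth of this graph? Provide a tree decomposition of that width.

Treewidth 2.
One optimal decomposition is:
Bags: B1 = {a, c, e}  B2 = {a, b, c}  B3 = {a, c, d}
Tree: B1–B2, B2–B3

Every bag has size at most 3, so the width is 3 − 1 = 2 and tw(G) ≤ 2. The edges a–e–c–b–a form a cycle, so G is not a tree and its treewidth is at least 2. Hence tw(G) = 2 exactly.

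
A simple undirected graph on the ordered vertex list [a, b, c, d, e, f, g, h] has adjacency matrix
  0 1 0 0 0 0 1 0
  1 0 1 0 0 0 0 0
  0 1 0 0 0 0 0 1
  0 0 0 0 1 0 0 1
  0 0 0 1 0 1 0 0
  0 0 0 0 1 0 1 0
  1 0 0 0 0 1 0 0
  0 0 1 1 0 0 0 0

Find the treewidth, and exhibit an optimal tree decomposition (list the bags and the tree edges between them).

Treewidth 2.
One such decomposition:
Bags: B1 = {a, b, c}  B2 = {a, c, g}  B3 = {c, f, g}  B4 = {c, e, f}  B5 = {c, d, e}  B6 = {c, d, h}
Tree: B1–B2, B2–B3, B3–B4, B4–B5, B5–B6

The largest bag has 3 vertices, giving width 2; this decomposition certifies tw(G) ≤ 2. Since c–b–a–g–f–e–d–h–c is a cycle in G, G is not acyclic. Forests are exactly the graphs of treewidth ≤ 1, so tw(G) ≥ 2. The upper and lower bounds meet at 2, so that is the treewidth.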